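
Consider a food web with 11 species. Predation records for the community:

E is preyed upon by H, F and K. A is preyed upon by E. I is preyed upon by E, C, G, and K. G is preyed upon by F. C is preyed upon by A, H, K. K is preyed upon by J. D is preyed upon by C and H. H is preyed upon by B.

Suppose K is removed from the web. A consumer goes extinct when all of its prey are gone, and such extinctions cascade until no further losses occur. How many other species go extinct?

Remove K.
Round 1: J (all prey gone) → extinct.
No further losses. Total secondary extinctions: 1.

1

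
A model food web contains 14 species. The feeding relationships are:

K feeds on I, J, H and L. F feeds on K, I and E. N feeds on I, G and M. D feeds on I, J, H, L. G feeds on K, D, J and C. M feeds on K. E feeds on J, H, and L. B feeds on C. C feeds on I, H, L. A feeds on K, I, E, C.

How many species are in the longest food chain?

One longest chain: H → C → G → N.
It has 4 species and 3 links.

4 species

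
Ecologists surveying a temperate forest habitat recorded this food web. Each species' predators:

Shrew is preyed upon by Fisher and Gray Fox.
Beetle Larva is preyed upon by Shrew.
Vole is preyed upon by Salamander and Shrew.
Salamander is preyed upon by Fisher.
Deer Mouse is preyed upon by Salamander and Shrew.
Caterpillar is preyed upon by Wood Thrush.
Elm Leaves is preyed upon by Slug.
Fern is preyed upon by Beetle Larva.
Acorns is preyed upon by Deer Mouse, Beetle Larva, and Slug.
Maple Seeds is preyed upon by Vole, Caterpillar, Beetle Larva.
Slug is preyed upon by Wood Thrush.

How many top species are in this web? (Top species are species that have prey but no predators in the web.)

3

Top species (has prey, but nothing eats it): Wood Thrush, Fisher, Gray Fox.
Count: 3.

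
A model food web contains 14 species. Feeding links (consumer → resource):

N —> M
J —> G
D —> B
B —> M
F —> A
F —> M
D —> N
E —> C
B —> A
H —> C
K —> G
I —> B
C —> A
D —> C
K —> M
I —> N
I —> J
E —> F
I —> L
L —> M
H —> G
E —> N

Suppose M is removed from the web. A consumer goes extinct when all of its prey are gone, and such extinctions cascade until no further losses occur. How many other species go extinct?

2

Remove M.
Round 1: N (all prey gone), L (all prey gone) → extinct.
No further losses. Total secondary extinctions: 2.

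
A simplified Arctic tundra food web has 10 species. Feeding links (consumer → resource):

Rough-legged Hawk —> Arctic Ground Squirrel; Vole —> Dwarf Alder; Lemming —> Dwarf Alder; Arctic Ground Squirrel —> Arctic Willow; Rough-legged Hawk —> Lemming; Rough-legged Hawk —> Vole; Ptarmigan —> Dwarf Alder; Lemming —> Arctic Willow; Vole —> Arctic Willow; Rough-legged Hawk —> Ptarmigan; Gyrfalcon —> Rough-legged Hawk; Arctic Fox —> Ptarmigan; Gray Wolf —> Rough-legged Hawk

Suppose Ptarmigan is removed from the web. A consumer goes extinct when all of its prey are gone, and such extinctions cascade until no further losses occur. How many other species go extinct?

1

Remove Ptarmigan.
Round 1: Arctic Fox (all prey gone) → extinct.
No further losses. Total secondary extinctions: 1.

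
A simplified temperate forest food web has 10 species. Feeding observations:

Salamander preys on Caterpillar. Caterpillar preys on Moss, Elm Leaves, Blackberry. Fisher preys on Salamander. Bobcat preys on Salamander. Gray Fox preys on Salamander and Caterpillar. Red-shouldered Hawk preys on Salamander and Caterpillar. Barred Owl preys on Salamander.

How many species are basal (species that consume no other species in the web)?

Basal species (no prey listed): Elm Leaves, Moss, Blackberry.
Count: 3.

3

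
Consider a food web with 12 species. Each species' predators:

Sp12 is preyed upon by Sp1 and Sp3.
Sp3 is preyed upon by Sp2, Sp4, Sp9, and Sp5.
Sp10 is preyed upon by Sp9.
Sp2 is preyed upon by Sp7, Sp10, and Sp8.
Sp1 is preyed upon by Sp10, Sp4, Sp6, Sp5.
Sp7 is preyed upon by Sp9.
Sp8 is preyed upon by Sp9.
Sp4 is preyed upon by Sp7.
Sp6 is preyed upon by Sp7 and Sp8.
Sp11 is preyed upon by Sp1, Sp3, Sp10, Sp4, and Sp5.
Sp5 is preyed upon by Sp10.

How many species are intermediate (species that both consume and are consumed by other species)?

9

Intermediate species (has both prey and predators): Sp1, Sp3, Sp6, Sp5, Sp2, Sp4, Sp7, Sp10, Sp8.
Count: 9.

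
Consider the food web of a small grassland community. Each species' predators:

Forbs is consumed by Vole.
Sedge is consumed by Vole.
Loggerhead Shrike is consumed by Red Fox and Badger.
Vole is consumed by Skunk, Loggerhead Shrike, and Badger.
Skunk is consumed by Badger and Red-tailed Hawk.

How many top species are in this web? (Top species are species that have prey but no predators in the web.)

Top species (has prey, but nothing eats it): Badger, Red-tailed Hawk, Red Fox.
Count: 3.

3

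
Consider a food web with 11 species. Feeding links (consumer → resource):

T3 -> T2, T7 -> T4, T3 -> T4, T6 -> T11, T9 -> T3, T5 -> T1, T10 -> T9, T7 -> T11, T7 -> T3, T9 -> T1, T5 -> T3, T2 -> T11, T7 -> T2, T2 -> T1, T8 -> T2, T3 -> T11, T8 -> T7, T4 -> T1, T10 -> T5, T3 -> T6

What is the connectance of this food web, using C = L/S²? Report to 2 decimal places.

C = 0.17

The web has S = 11 species and L = 20 feeding links.
C = L / S² = 20 / 121 = 0.1653 ≈ 0.17.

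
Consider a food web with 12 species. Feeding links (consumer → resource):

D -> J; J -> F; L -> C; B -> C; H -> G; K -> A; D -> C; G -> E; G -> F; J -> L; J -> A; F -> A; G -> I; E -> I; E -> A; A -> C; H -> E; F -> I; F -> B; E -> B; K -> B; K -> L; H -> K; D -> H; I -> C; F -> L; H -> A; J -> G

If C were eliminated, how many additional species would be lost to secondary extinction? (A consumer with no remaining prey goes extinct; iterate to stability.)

11

Remove C.
Round 1: A (all prey gone), L (all prey gone), B (all prey gone), I (all prey gone) → extinct.
Round 2: K (all prey gone), E (all prey gone), F (all prey gone) → extinct.
Round 3: G (all prey gone) → extinct.
Round 4: H (all prey gone), J (all prey gone) → extinct.
Round 5: D (all prey gone) → extinct.
No further losses. Total secondary extinctions: 11.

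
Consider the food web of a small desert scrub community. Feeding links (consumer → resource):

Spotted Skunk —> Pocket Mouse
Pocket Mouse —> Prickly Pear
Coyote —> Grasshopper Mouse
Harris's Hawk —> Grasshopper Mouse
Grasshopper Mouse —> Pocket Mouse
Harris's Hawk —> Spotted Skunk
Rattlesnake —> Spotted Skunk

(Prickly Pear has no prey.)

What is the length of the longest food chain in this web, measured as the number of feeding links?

One longest chain: Prickly Pear → Pocket Mouse → Spotted Skunk → Rattlesnake.
It has 4 species and 3 links.

3 links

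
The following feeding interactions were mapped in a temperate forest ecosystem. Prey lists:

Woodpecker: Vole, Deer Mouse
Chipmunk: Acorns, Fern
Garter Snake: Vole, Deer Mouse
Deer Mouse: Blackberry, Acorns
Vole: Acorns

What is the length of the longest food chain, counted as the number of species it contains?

3 species

One longest chain: Acorns → Vole → Garter Snake.
It has 3 species and 2 links.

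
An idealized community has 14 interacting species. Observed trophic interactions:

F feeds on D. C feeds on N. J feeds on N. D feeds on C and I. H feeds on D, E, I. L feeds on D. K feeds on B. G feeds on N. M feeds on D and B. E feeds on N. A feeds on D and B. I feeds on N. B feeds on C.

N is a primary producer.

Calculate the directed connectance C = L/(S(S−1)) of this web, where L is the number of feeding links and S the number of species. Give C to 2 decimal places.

C = 0.10

The web has S = 14 species and L = 18 feeding links.
C = L / (S(S−1)) = 18 / 182 = 0.0989 ≈ 0.10.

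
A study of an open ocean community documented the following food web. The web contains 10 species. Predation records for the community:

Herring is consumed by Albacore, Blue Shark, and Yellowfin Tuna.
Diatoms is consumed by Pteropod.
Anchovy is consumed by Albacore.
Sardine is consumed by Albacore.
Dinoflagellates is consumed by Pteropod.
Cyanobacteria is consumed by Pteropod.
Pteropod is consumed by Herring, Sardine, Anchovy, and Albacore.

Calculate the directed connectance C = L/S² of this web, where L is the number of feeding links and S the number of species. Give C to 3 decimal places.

C = 0.120

The web has S = 10 species and L = 12 feeding links.
C = L / S² = 12 / 100 = 0.1200 ≈ 0.120.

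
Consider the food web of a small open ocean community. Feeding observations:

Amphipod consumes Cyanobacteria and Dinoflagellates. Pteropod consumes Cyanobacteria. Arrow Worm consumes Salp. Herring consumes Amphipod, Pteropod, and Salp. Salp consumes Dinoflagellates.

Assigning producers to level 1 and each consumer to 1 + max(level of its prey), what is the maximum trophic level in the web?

Producers (level 1): Cyanobacteria, Dinoflagellates.
Dinoflagellates → Salp → Arrow Worm gives Arrow Worm level 3.
No species has a prey at level 3, so no species reaches level 4.

3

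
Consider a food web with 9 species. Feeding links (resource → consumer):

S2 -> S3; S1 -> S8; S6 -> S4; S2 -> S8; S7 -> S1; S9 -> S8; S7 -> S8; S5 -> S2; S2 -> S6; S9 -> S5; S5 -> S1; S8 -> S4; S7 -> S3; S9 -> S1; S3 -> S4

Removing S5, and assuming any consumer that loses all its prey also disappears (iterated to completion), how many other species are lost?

Remove S5.
Round 1: S2 (all prey gone) → extinct.
Round 2: S6 (all prey gone) → extinct.
No further losses. Total secondary extinctions: 2.

2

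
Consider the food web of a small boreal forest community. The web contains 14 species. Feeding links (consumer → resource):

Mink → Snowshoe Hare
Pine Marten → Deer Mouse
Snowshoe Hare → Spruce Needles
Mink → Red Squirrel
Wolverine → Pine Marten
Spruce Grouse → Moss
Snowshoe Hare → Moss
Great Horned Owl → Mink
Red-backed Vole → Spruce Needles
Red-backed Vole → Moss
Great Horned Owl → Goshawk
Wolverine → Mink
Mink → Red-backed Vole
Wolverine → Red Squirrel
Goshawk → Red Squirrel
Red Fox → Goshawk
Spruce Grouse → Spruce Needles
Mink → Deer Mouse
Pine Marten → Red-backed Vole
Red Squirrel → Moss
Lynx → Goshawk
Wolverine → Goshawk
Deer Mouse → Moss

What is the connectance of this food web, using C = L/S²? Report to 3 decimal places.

C = 0.117

The web has S = 14 species and L = 23 feeding links.
C = L / S² = 23 / 196 = 0.1173 ≈ 0.117.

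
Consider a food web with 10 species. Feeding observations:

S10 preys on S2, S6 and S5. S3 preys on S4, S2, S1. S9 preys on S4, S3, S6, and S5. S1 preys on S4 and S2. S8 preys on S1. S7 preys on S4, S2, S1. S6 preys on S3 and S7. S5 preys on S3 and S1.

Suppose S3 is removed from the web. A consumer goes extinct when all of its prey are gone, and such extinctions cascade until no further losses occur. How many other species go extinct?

0

Remove S3.
Every predator of it retains at least one other prey: S6 still has S7; S5 still has S1; S9 still has S4, S6, S5.
No consumer loses all prey, so no secondary extinctions occur.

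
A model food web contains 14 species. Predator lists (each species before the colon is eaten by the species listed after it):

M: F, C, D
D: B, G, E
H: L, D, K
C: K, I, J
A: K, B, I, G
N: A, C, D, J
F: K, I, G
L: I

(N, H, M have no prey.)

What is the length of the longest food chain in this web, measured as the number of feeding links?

2 links

One longest chain: N → A → K.
It has 3 species and 2 links.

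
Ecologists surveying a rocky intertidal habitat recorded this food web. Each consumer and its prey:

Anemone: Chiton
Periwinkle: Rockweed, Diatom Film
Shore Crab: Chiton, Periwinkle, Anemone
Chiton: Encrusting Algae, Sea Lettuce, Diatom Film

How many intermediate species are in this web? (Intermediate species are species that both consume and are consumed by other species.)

Intermediate species (has both prey and predators): Chiton, Periwinkle, Anemone.
Count: 3.

3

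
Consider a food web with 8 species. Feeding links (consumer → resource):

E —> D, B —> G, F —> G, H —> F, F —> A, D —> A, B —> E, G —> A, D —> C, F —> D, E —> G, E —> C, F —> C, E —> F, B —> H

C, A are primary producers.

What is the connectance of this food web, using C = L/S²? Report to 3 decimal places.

The web has S = 8 species and L = 15 feeding links.
C = L / S² = 15 / 64 = 0.2344 ≈ 0.234.

C = 0.234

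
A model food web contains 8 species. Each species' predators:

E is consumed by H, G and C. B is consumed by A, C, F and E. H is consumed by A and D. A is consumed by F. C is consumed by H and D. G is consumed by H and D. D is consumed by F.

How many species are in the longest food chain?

One longest chain: B → E → C → H → D → F.
It has 6 species and 5 links.

6 species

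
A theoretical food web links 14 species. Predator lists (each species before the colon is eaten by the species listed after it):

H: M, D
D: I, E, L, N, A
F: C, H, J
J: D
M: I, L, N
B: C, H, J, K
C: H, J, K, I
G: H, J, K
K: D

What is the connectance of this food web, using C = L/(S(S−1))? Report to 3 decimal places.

The web has S = 14 species and L = 26 feeding links.
C = L / (S(S−1)) = 26 / 182 = 0.1429 ≈ 0.143.

C = 0.143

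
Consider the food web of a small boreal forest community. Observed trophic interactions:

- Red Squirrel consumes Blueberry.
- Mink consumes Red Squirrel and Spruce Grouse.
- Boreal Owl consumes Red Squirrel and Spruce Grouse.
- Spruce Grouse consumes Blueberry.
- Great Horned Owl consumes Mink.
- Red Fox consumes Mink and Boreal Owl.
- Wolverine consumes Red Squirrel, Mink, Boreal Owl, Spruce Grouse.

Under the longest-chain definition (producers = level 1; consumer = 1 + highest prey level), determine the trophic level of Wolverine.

Blueberry is a producer → level 1.
Spruce Grouse eats Blueberry → level 2.
Boreal Owl eats Spruce Grouse (level 2); other prey at levels: Red Squirrel 2 → level 3.
Wolverine eats Boreal Owl (level 3); other prey at levels: Spruce Grouse 2, Red Squirrel 2, Mink 3 → level 4.

Trophic level 4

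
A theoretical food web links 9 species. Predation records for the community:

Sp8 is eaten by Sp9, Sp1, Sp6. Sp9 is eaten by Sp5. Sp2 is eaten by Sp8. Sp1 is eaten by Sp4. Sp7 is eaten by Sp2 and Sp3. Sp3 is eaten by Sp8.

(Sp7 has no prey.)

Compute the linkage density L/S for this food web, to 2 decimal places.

L/S = 1.00

There are L = 9 links among S = 9 species.
L/S = 9/9 = 1.0000 ≈ 1.00.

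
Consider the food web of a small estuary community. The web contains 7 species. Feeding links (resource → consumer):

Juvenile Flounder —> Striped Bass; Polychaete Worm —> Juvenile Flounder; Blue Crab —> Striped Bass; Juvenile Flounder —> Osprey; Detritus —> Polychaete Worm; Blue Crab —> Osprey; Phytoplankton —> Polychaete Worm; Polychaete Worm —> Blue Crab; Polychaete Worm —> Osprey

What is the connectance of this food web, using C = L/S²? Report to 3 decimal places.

C = 0.184

The web has S = 7 species and L = 9 feeding links.
C = L / S² = 9 / 49 = 0.1837 ≈ 0.184.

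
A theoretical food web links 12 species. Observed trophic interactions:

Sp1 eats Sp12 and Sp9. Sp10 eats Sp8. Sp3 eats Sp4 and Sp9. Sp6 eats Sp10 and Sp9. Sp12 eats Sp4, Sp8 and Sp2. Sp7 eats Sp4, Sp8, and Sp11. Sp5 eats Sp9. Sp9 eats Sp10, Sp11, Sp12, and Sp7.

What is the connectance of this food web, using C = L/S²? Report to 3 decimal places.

C = 0.125

The web has S = 12 species and L = 18 feeding links.
C = L / S² = 18 / 144 = 0.1250 ≈ 0.125.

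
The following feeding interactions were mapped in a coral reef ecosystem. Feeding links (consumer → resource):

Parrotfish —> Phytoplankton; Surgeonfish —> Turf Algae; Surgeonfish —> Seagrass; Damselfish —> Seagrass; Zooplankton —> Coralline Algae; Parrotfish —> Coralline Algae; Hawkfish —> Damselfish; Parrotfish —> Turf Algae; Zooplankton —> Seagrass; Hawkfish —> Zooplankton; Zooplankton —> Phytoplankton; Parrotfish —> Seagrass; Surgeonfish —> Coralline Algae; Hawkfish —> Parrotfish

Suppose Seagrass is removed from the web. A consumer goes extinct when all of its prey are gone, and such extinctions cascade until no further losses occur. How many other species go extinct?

1

Remove Seagrass.
Round 1: Damselfish (all prey gone) → extinct.
No further losses. Total secondary extinctions: 1.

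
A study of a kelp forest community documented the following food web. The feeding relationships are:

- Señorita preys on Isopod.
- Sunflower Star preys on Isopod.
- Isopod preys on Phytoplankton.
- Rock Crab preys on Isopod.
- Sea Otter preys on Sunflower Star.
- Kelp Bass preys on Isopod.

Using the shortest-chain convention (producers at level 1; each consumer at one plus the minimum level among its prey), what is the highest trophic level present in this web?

4

Producers (level 1): Phytoplankton.
Following each consumer down to its lowest-level prey: Phytoplankton → Isopod → Sunflower Star → Sea Otter (levels 1 through 4).
All prey of Sea Otter (Sunflower Star 3) are at level 3 or above, so Sea Otter is at level 1 + 3 = 4.
Every consumer has at least one prey at level 3 or below, so none exceeds level 4.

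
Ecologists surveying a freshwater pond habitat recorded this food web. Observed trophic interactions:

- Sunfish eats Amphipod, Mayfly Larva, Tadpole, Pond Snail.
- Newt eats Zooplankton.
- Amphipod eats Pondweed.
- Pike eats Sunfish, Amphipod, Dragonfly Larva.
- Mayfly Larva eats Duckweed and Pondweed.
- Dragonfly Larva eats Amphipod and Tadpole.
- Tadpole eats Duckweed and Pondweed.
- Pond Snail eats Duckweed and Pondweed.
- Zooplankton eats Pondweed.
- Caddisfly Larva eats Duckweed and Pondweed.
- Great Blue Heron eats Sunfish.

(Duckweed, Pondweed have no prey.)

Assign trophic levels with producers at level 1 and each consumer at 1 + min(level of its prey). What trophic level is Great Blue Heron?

Duckweed is a producer → level 1.
Tadpole eats Duckweed → level 2.
Sunfish eats Tadpole → level 3.
Great Blue Heron eats Sunfish → level 4.
No prey of Great Blue Heron is below level 3, so 4 is the minimum.

Trophic level 4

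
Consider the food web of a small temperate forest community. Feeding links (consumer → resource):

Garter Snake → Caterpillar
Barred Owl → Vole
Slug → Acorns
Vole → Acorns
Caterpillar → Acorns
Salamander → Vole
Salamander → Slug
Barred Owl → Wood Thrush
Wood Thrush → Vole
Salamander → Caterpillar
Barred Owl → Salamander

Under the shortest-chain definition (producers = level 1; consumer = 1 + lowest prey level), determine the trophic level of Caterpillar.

Acorns is a producer → level 1.
Caterpillar eats Acorns → level 2.

Trophic level 2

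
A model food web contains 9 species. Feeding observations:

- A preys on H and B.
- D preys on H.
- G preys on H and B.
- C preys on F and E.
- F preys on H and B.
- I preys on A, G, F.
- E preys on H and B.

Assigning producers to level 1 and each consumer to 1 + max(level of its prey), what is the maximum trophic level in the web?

Producers (level 1): B, H.
B → F → I gives I level 3.
No species has a prey at level 3, so no species reaches level 4.

3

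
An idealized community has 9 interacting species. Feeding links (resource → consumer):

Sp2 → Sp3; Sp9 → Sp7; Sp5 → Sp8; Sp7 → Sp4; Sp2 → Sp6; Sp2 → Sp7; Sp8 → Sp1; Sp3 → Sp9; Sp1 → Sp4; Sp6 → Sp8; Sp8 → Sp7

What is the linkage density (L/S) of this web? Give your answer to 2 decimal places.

There are L = 11 links among S = 9 species.
L/S = 11/9 = 1.2222 ≈ 1.22.

L/S = 1.22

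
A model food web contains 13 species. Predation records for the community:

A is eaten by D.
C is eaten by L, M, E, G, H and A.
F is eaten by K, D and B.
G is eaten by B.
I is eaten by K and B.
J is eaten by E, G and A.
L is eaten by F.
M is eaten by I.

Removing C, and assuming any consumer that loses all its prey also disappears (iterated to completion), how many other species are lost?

Remove C.
Round 1: M (all prey gone), L (all prey gone), H (all prey gone) → extinct.
Round 2: F (all prey gone), I (all prey gone) → extinct.
Round 3: K (all prey gone) → extinct.
No further losses. Total secondary extinctions: 6.

6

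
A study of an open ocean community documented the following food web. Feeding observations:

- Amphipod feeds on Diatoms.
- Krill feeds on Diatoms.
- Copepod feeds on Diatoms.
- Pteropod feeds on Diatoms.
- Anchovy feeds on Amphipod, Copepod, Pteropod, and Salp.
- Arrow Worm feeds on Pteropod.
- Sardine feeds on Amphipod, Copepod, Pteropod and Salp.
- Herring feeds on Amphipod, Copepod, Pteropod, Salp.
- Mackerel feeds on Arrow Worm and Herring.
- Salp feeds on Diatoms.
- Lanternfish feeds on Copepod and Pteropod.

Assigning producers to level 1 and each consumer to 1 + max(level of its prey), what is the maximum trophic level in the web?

Producers (level 1): Diatoms.
Diatoms → Pteropod → Arrow Worm → Mackerel gives Mackerel level 4.
No species has a prey at level 4, so no species reaches level 5.

4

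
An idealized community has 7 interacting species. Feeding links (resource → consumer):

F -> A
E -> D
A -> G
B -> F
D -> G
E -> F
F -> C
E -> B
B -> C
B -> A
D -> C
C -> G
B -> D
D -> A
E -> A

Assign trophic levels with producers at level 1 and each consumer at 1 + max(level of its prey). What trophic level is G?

E is a producer → level 1.
B eats E → level 2.
D eats B (level 2); other prey at levels: E 1 → level 3.
A eats D (level 3); other prey at levels: E 1, B 2, F 3 → level 4.
G eats A (level 4); other prey at levels: D 3, C 4 → level 5.

Trophic level 5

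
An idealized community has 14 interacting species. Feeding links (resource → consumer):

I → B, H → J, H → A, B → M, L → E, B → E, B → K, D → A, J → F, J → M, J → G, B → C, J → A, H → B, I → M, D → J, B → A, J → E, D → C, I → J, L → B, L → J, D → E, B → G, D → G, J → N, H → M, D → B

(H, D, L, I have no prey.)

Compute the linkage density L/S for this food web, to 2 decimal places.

L/S = 2.00

There are L = 28 links among S = 14 species.
L/S = 28/14 = 2.0000 ≈ 2.00.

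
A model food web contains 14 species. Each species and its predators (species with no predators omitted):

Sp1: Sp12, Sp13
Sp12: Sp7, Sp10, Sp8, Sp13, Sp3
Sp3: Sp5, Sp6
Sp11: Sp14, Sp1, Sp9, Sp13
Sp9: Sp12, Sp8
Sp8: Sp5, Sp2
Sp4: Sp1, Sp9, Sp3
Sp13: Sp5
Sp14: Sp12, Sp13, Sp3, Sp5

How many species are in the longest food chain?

5 species

One longest chain: Sp11 → Sp14 → Sp12 → Sp8 → Sp5.
It has 5 species and 4 links.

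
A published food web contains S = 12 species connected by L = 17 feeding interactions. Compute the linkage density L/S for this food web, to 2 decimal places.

There are L = 17 links among S = 12 species.
L/S = 17/12 = 1.4167 ≈ 1.42.

L/S = 1.42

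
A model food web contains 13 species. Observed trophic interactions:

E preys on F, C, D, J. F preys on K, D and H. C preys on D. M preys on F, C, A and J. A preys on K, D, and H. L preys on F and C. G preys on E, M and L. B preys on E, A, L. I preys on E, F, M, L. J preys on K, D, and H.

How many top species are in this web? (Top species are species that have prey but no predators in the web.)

3

Top species (has prey, but nothing eats it): I, B, G.
Count: 3.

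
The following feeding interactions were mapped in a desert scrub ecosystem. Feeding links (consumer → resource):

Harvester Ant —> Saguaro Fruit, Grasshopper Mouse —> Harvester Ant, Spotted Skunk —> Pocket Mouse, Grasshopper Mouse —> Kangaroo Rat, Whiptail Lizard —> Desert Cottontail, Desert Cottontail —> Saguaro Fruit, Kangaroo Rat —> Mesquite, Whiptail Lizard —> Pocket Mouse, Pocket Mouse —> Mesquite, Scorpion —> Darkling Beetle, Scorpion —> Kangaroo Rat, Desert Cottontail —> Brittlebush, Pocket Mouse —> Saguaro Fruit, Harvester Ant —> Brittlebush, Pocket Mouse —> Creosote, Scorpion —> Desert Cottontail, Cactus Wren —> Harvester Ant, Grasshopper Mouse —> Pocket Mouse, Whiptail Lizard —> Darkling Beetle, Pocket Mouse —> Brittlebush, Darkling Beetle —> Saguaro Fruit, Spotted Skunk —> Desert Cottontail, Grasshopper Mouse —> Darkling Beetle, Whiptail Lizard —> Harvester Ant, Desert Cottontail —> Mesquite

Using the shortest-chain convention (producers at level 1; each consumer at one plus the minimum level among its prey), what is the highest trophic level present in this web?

3

Producers (level 1): Mesquite, Creosote, Brittlebush, Saguaro Fruit.
Following each consumer down to its lowest-level prey: Mesquite → Desert Cottontail → Scorpion (levels 1 through 3).
All prey of Scorpion (Desert Cottontail 2, Darkling Beetle 2, Kangaroo Rat 2) are at level 2 or above, so Scorpion is at level 1 + 2 = 3.
Every consumer has at least one prey at level 2 or below, so none exceeds level 3.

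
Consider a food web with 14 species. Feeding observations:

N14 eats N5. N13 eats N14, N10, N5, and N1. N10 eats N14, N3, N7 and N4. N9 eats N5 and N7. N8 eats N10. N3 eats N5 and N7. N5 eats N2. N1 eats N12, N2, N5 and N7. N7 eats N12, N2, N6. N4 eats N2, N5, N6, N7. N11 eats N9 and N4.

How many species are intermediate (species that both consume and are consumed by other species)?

Intermediate species (has both prey and predators): N5, N7, N14, N1, N3, N4, N9, N10.
Count: 8.

8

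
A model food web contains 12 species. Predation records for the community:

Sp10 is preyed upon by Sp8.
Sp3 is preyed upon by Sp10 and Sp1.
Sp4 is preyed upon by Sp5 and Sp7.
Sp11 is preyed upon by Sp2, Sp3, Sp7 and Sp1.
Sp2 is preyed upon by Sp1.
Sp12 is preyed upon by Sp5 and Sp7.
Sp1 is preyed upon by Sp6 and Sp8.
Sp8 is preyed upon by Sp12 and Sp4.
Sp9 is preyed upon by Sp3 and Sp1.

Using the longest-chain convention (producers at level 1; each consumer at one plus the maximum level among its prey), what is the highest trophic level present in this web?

Producers (level 1): Sp9, Sp11.
Sp9 → Sp3 → Sp1 → Sp8 → Sp4 → Sp7 gives Sp7 level 6.
No species has a prey at level 6, so no species reaches level 7.

6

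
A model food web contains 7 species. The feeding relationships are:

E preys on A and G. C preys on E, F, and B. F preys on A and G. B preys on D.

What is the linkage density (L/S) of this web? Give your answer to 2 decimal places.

L/S = 1.14

There are L = 8 links among S = 7 species.
L/S = 8/7 = 1.1429 ≈ 1.14.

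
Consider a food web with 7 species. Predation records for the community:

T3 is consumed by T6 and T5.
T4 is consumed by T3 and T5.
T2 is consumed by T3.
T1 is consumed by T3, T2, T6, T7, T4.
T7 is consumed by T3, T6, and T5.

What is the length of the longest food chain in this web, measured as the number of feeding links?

3 links

One longest chain: T1 → T4 → T3 → T6.
It has 4 species and 3 links.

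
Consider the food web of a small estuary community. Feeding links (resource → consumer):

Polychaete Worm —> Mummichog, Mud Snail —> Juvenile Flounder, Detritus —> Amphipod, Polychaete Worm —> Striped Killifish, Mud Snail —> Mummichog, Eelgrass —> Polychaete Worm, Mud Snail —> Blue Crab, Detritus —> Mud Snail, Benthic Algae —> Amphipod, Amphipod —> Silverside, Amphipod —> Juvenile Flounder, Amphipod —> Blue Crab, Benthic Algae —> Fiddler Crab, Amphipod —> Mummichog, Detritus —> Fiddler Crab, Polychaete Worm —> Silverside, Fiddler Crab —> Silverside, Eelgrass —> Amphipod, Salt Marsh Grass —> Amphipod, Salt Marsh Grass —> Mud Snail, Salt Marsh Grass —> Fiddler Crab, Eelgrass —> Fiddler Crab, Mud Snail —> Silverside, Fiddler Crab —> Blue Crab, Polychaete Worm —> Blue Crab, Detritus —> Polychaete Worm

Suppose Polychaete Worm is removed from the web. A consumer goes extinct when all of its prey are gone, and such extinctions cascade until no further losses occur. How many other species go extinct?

1

Remove Polychaete Worm.
Round 1: Striped Killifish (all prey gone) → extinct.
No further losses. Total secondary extinctions: 1.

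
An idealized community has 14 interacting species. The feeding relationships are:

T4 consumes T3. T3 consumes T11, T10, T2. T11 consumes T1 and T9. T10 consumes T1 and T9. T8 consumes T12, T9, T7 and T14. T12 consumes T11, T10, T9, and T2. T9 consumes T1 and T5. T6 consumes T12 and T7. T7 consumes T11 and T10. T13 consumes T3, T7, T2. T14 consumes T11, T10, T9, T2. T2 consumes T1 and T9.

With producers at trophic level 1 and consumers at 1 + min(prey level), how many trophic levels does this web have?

Producers (level 1): T1, T5.
Following each consumer down to its lowest-level prey: T1 → T9 → T12 → T6 (levels 1 through 4).
All prey of T6 (T12 3, T7 3) are at level 3 or above, so T6 is at level 1 + 3 = 4.
Every consumer has at least one prey at level 3 or below, so none exceeds level 4.

4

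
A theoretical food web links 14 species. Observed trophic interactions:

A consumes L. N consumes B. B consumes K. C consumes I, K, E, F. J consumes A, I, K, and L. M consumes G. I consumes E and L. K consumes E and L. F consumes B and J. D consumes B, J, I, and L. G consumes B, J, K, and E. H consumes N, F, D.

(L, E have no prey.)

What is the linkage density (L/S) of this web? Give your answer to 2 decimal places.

L/S = 2.07

There are L = 29 links among S = 14 species.
L/S = 29/14 = 2.0714 ≈ 2.07.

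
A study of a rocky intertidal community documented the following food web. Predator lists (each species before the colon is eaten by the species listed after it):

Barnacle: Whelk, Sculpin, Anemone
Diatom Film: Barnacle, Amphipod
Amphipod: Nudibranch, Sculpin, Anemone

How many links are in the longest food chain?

2 links

One longest chain: Diatom Film → Amphipod → Nudibranch.
It has 3 species and 2 links.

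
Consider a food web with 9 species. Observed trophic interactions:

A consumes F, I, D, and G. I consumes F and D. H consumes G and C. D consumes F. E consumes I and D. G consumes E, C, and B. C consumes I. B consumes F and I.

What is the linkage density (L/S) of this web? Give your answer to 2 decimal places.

L/S = 1.89

There are L = 17 links among S = 9 species.
L/S = 17/9 = 1.8889 ≈ 1.89.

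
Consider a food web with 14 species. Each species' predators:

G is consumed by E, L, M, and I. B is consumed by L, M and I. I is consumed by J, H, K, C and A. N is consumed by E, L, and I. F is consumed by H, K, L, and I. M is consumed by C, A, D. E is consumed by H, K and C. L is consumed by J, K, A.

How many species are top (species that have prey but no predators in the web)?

Top species (has prey, but nothing eats it): D, C, A, J, K, H.
Count: 6.

6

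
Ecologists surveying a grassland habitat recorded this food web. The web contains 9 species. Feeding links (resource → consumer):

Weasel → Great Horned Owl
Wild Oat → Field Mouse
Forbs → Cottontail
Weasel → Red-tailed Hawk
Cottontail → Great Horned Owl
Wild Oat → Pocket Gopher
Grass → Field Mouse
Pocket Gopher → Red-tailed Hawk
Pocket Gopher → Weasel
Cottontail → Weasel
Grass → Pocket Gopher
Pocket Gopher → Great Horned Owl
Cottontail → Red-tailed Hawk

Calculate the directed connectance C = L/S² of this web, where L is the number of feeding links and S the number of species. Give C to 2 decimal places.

The web has S = 9 species and L = 13 feeding links.
C = L / S² = 13 / 81 = 0.1605 ≈ 0.16.

C = 0.16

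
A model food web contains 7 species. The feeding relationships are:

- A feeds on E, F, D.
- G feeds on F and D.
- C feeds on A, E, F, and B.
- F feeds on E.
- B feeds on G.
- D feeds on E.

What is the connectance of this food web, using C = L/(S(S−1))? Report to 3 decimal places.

C = 0.286

The web has S = 7 species and L = 12 feeding links.
C = L / (S(S−1)) = 12 / 42 = 0.2857 ≈ 0.286.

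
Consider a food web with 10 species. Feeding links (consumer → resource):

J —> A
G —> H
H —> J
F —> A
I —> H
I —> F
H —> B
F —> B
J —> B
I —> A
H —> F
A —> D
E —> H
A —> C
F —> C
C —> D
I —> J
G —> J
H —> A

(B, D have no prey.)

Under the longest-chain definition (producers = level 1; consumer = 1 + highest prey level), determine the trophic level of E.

Trophic level 6

D is a producer → level 1.
C eats D → level 2.
A eats C (level 2); other prey at levels: D 1 → level 3.
J eats A (level 3); other prey at levels: B 1 → level 4.
H eats J (level 4); other prey at levels: B 1, A 3, F 4 → level 5.
E eats H → level 6.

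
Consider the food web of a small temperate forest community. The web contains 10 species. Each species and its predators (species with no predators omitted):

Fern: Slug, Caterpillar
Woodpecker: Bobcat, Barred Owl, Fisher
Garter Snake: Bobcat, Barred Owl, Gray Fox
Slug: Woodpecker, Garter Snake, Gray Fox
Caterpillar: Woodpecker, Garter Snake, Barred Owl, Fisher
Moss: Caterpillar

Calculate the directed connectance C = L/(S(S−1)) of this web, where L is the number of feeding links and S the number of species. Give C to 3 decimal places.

The web has S = 10 species and L = 16 feeding links.
C = L / (S(S−1)) = 16 / 90 = 0.1778 ≈ 0.178.

C = 0.178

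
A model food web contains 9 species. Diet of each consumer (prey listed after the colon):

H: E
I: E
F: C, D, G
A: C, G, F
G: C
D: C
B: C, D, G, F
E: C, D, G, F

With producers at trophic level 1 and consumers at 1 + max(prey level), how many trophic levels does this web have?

Producers (level 1): C.
C → D → F → E → I gives I level 5.
No species has a prey at level 5, so no species reaches level 6.

5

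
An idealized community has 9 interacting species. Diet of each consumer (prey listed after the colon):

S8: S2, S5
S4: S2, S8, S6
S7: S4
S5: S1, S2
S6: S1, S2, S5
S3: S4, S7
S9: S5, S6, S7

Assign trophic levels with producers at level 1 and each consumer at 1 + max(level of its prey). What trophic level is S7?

S1 is a producer → level 1.
S5 eats S1 (level 1); other prey at levels: S2 1 → level 2.
S8 eats S5 (level 2); other prey at levels: S2 1 → level 3.
S4 eats S8 (level 3); other prey at levels: S2 1, S6 3 → level 4.
S7 eats S4 → level 5.

Trophic level 5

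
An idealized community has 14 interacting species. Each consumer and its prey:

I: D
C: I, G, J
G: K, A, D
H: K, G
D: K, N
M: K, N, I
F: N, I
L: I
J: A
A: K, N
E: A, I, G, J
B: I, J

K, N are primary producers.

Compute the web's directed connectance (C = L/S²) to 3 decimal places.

The web has S = 14 species and L = 26 feeding links.
C = L / S² = 26 / 196 = 0.1327 ≈ 0.133.

C = 0.133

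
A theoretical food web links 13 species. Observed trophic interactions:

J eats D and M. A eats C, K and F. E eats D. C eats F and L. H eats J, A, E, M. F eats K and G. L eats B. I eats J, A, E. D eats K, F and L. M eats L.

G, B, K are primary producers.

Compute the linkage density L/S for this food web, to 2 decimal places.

L/S = 1.69

There are L = 22 links among S = 13 species.
L/S = 22/13 = 1.6923 ≈ 1.69.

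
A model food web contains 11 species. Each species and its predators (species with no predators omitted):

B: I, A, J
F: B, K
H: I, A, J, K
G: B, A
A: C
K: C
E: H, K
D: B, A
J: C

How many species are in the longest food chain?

One longest chain: G → B → J → C.
It has 4 species and 3 links.

4 species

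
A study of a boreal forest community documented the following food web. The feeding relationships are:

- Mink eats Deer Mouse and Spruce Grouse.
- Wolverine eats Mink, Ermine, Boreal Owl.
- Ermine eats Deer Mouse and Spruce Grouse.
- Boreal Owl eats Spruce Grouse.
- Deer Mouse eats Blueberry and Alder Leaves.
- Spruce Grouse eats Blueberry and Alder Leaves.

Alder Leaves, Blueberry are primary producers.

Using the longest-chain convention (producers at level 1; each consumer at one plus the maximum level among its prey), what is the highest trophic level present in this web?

4

Producers (level 1): Alder Leaves, Blueberry.
Alder Leaves → Deer Mouse → Mink → Wolverine gives Wolverine level 4.
No species has a prey at level 4, so no species reaches level 5.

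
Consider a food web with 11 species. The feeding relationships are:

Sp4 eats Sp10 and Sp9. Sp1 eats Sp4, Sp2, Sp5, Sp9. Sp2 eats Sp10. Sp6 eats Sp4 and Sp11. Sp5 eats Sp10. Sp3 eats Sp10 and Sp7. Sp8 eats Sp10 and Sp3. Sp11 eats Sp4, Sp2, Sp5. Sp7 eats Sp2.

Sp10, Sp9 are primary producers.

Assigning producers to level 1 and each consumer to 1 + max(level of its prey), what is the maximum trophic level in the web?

5

Producers (level 1): Sp10, Sp9.
Sp10 → Sp2 → Sp7 → Sp3 → Sp8 gives Sp8 level 5.
No species has a prey at level 5, so no species reaches level 6.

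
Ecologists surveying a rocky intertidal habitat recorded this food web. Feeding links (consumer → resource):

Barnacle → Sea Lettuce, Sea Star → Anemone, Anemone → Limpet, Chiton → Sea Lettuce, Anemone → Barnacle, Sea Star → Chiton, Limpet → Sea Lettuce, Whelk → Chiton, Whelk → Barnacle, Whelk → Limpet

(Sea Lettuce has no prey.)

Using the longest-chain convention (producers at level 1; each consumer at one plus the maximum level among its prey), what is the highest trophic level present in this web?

4

Producers (level 1): Sea Lettuce.
Sea Lettuce → Barnacle → Anemone → Sea Star gives Sea Star level 4.
No species has a prey at level 4, so no species reaches level 5.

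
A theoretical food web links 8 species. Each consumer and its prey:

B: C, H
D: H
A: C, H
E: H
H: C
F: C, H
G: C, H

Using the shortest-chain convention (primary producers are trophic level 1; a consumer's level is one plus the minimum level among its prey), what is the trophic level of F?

C is a producer → level 1.
F eats C → level 2.

Trophic level 2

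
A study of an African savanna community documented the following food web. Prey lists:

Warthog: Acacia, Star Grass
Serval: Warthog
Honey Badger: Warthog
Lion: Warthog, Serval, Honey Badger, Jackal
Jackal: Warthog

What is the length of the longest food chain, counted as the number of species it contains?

One longest chain: Acacia → Warthog → Serval → Lion.
It has 4 species and 3 links.

4 species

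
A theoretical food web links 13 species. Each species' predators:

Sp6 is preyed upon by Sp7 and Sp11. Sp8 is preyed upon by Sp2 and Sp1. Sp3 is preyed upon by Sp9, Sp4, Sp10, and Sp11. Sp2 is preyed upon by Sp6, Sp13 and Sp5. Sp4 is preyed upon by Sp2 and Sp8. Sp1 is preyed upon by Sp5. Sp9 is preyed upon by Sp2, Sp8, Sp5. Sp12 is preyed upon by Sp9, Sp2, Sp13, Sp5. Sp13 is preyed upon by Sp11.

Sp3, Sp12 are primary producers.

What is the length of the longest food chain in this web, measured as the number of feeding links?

One longest chain: Sp3 → Sp4 → Sp8 → Sp2 → Sp6 → Sp7.
It has 6 species and 5 links.

5 links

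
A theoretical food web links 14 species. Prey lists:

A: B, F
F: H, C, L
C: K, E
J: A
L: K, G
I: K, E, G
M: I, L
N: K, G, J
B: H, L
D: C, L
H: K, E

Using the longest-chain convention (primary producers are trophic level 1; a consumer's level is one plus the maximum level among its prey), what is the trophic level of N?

K is a producer → level 1.
H eats K (level 1); other prey at levels: E 1 → level 2.
F eats H (level 2); other prey at levels: C 2, L 2 → level 3.
A eats F (level 3); other prey at levels: B 3 → level 4.
J eats A → level 5.
N eats J (level 5); other prey at levels: K 1, G 1 → level 6.

Trophic level 6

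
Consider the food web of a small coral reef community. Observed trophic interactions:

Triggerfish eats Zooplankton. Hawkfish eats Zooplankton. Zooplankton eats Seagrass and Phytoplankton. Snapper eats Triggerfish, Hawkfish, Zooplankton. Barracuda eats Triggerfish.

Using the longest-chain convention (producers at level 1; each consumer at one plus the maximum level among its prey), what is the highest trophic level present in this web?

Producers (level 1): Seagrass, Phytoplankton.
Seagrass → Zooplankton → Triggerfish → Snapper gives Snapper level 4.
No species has a prey at level 4, so no species reaches level 5.

4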